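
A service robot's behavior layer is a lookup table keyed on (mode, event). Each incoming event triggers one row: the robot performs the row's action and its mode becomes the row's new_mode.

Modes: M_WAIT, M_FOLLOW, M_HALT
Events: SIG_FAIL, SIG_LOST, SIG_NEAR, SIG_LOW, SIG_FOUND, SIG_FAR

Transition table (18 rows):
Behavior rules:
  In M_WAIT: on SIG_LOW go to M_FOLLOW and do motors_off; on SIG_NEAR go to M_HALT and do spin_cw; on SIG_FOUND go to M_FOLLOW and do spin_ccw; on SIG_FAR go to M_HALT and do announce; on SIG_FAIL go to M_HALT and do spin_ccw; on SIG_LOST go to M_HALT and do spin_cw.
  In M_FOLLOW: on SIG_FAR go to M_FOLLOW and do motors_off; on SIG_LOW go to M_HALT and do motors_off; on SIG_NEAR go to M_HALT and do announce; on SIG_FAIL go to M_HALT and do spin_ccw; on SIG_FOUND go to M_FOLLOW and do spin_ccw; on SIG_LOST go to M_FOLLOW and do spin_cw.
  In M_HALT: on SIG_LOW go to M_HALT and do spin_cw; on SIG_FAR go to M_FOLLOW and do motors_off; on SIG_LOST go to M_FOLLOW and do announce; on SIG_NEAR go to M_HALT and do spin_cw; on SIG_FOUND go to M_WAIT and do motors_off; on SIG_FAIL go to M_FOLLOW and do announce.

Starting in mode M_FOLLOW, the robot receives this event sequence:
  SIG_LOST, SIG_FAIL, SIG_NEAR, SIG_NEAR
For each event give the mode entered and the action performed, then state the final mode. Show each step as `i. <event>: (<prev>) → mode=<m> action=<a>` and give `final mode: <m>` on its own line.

final mode: M_HALT

1. SIG_LOST: (M_FOLLOW) → mode=M_FOLLOW action=spin_cw
2. SIG_FAIL: (M_FOLLOW) → mode=M_HALT action=spin_ccw
3. SIG_NEAR: (M_HALT) → mode=M_HALT action=spin_cw
4. SIG_NEAR: (M_HALT) → mode=M_HALT action=spin_cw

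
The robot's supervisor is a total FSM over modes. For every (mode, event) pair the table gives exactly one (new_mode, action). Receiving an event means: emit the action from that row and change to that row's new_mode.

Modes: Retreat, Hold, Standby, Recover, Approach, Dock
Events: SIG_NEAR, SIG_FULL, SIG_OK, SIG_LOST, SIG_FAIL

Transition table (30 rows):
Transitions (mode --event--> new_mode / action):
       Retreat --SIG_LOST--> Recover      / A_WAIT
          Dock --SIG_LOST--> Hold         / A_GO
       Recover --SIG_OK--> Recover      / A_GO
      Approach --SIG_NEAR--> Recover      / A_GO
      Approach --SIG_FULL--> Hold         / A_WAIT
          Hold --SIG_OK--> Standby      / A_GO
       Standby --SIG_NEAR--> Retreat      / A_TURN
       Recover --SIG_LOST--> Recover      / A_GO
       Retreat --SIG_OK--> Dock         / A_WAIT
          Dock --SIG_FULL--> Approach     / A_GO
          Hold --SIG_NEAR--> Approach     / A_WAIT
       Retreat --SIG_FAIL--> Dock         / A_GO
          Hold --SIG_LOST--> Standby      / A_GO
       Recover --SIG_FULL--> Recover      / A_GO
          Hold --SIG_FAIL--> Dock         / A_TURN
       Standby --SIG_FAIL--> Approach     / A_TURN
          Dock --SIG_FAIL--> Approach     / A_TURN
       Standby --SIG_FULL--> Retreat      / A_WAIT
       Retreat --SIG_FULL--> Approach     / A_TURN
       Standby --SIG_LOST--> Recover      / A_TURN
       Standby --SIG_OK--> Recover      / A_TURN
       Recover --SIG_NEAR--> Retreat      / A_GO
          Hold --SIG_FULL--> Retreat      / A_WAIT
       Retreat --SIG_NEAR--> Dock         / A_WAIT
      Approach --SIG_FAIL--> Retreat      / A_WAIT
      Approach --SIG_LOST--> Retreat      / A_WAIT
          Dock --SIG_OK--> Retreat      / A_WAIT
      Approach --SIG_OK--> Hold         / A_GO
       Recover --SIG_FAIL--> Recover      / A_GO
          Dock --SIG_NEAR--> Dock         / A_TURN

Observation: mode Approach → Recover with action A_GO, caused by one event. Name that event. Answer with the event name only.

try SIG_NEAR: (Approach, SIG_NEAR) → (Recover, A_GO)  ← matches
try SIG_FULL: (Approach, SIG_FULL) → (Hold, A_WAIT)
try SIG_OK: (Approach, SIG_OK) → (Hold, A_GO)
try SIG_LOST: (Approach, SIG_LOST) → (Retreat, A_WAIT)
try SIG_FAIL: (Approach, SIG_FAIL) → (Retreat, A_WAIT)

SIG_NEAR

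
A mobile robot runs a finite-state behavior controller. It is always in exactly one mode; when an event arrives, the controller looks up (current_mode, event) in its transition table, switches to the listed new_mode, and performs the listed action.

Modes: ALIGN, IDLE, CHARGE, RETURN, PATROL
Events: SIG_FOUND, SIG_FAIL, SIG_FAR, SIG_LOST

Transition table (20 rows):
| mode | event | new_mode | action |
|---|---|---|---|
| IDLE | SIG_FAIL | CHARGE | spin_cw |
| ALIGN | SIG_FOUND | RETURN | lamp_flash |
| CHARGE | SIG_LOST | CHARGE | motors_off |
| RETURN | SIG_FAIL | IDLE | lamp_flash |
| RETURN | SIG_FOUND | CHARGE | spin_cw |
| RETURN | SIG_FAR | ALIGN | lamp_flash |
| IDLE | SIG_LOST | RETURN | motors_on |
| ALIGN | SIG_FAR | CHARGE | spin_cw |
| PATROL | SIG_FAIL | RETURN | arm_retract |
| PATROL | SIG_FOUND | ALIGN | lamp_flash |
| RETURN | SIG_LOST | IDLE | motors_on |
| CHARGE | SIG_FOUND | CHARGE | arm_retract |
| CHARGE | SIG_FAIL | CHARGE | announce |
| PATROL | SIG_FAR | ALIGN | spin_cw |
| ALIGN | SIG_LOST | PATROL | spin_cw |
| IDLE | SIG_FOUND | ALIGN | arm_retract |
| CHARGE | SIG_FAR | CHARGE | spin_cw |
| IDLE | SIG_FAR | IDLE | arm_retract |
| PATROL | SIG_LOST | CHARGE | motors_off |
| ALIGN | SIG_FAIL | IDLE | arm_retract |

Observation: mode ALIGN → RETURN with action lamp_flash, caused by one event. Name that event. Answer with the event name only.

try SIG_FOUND: (ALIGN, SIG_FOUND) → (RETURN, lamp_flash)  ← matches
try SIG_FAIL: (ALIGN, SIG_FAIL) → (IDLE, arm_retract)
try SIG_FAR: (ALIGN, SIG_FAR) → (CHARGE, spin_cw)
try SIG_LOST: (ALIGN, SIG_LOST) → (PATROL, spin_cw)

SIG_FOUND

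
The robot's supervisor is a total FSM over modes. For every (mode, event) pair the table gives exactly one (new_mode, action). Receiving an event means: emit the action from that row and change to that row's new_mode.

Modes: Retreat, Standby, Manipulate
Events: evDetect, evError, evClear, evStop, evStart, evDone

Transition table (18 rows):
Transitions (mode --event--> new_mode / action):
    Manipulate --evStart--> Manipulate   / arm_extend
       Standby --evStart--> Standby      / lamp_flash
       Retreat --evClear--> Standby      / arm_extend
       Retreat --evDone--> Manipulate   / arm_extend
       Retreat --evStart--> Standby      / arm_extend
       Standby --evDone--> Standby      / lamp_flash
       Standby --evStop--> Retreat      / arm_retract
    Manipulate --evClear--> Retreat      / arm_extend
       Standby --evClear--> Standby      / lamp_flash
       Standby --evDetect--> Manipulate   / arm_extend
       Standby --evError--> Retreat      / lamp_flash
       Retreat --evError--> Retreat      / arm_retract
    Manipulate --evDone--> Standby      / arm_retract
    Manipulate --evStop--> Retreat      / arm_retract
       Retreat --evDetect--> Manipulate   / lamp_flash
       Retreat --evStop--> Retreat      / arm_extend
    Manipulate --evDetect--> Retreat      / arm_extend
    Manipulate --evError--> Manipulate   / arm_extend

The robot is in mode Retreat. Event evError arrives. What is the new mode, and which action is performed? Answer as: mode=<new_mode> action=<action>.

mode=Retreat action=arm_retract

current mode = Retreat; filter table to that mode:
  (Retreat, evClear) → (Standby, arm_extend)
  (Retreat, evDone) → (Manipulate, arm_extend)
  (Retreat, evStart) → (Standby, arm_extend)
  (Retreat, evError) → (Retreat, arm_retract)  ← event matches
  (Retreat, evDetect) → (Manipulate, lamp_flash)
  (Retreat, evStop) → (Retreat, arm_extend)
event = evError selects (Retreat, arm_retract)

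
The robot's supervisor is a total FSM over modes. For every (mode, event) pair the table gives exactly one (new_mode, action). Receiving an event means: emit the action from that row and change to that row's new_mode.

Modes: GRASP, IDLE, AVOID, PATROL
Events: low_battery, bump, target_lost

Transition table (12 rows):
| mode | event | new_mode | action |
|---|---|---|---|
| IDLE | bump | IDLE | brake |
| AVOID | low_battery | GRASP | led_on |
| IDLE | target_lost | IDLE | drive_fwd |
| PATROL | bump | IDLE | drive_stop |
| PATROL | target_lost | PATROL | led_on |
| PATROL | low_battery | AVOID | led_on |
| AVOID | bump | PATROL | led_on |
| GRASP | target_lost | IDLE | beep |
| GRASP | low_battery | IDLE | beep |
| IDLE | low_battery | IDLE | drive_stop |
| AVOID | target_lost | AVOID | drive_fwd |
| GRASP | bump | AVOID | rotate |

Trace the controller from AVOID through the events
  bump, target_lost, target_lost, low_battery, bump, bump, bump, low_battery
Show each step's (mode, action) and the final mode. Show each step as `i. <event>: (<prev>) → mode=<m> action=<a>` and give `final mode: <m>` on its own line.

1. bump: (AVOID) → mode=PATROL action=led_on
2. target_lost: (PATROL) → mode=PATROL action=led_on
3. target_lost: (PATROL) → mode=PATROL action=led_on
4. low_battery: (PATROL) → mode=AVOID action=led_on
5. bump: (AVOID) → mode=PATROL action=led_on
6. bump: (PATROL) → mode=IDLE action=drive_stop
7. bump: (IDLE) → mode=IDLE action=brake
8. low_battery: (IDLE) → mode=IDLE action=drive_stop

final mode: IDLE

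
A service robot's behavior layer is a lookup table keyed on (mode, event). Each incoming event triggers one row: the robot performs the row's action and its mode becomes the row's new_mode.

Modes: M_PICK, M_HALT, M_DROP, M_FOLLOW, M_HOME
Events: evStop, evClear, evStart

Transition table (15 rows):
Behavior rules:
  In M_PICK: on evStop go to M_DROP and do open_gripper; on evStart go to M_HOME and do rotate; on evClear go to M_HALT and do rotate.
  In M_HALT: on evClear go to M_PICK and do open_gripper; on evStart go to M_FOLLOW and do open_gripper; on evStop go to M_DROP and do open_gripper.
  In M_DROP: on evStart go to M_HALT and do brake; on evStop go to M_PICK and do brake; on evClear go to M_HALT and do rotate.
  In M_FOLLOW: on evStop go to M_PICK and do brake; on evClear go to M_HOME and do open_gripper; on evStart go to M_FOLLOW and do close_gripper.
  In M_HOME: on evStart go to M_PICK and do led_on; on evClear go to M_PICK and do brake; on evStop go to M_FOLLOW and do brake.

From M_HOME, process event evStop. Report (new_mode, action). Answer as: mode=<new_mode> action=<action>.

mode=M_FOLLOW action=brake

current mode = M_HOME; filter table to that mode:
  (M_HOME, evStart) → (M_PICK, led_on)
  (M_HOME, evClear) → (M_PICK, brake)
  (M_HOME, evStop) → (M_FOLLOW, brake)  ← event matches
event = evStop selects (M_FOLLOW, brake)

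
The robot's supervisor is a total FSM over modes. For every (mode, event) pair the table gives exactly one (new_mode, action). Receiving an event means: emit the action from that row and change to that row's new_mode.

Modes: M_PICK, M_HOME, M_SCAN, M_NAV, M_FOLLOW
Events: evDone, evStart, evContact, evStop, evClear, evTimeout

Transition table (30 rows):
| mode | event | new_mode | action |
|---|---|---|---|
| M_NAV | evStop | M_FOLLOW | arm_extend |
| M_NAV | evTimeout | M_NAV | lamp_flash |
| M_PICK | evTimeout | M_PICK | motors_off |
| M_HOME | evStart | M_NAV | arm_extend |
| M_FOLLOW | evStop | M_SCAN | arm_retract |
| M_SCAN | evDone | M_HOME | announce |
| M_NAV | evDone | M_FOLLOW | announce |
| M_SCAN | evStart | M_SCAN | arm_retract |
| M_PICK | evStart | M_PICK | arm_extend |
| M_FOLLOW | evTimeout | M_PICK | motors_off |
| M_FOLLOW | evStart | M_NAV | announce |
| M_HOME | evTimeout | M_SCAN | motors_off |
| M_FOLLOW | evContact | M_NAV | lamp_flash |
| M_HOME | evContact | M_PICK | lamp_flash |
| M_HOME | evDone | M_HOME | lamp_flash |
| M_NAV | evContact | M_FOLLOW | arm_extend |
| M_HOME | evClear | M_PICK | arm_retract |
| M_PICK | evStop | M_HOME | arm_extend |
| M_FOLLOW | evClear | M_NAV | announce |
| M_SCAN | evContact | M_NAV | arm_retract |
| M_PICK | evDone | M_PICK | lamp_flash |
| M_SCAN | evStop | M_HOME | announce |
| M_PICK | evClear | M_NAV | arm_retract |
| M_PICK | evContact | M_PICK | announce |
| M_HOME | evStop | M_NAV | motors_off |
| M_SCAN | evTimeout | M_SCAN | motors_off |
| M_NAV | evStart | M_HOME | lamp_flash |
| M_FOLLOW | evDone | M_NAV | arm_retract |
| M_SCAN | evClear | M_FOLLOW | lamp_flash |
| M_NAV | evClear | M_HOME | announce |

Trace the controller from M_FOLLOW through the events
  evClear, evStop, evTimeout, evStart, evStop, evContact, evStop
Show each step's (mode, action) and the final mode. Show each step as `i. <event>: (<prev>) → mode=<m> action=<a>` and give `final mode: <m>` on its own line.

final mode: M_HOME

1. evClear: (M_FOLLOW) → mode=M_NAV action=announce
2. evStop: (M_NAV) → mode=M_FOLLOW action=arm_extend
3. evTimeout: (M_FOLLOW) → mode=M_PICK action=motors_off
4. evStart: (M_PICK) → mode=M_PICK action=arm_extend
5. evStop: (M_PICK) → mode=M_HOME action=arm_extend
6. evContact: (M_HOME) → mode=M_PICK action=lamp_flash
7. evStop: (M_PICK) → mode=M_HOME action=arm_extend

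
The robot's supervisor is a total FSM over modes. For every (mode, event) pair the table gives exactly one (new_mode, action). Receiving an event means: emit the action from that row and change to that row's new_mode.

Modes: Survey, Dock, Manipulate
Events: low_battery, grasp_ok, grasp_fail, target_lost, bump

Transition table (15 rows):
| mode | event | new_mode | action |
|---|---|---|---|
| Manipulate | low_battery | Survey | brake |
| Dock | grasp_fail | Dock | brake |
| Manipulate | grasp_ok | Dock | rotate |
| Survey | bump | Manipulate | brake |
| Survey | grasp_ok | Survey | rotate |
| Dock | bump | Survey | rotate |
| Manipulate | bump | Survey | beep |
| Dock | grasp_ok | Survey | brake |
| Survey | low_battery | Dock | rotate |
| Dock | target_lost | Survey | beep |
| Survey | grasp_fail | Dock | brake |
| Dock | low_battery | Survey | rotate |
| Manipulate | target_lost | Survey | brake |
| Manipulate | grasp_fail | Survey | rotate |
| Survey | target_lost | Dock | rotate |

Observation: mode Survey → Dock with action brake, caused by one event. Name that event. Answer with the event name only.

grasp_fail

try low_battery: (Survey, low_battery) → (Dock, rotate)
try grasp_ok: (Survey, grasp_ok) → (Survey, rotate)
try grasp_fail: (Survey, grasp_fail) → (Dock, brake)  ← matches
try target_lost: (Survey, target_lost) → (Dock, rotate)
try bump: (Survey, bump) → (Manipulate, brake)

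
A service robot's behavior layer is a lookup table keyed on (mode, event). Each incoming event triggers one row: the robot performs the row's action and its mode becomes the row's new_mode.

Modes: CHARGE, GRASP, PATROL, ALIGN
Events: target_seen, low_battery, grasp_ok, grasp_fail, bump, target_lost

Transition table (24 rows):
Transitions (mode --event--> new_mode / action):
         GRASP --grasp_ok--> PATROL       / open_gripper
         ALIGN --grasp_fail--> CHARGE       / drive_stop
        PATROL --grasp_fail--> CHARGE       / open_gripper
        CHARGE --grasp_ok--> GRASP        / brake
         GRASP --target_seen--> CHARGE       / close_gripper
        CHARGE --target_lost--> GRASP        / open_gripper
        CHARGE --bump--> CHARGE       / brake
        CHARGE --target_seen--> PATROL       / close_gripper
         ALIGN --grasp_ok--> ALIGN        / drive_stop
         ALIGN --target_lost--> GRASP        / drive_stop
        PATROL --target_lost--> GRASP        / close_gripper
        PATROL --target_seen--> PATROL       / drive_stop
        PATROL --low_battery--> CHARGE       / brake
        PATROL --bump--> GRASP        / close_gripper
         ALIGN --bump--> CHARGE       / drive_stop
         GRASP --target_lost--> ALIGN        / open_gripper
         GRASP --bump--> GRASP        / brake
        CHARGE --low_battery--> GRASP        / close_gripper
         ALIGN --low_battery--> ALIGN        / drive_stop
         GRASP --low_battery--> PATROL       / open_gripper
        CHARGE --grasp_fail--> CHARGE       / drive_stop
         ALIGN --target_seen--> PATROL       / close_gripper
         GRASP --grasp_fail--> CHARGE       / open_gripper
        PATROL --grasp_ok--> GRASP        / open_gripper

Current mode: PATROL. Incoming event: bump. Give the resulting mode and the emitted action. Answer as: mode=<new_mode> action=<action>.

mode=GRASP action=close_gripper

current mode = PATROL; filter table to that mode:
  (PATROL, grasp_fail) → (CHARGE, open_gripper)
  (PATROL, target_lost) → (GRASP, close_gripper)
  (PATROL, target_seen) → (PATROL, drive_stop)
  (PATROL, low_battery) → (CHARGE, brake)
  (PATROL, bump) → (GRASP, close_gripper)  ← event matches
  (PATROL, grasp_ok) → (GRASP, open_gripper)
event = bump selects (GRASP, close_gripper)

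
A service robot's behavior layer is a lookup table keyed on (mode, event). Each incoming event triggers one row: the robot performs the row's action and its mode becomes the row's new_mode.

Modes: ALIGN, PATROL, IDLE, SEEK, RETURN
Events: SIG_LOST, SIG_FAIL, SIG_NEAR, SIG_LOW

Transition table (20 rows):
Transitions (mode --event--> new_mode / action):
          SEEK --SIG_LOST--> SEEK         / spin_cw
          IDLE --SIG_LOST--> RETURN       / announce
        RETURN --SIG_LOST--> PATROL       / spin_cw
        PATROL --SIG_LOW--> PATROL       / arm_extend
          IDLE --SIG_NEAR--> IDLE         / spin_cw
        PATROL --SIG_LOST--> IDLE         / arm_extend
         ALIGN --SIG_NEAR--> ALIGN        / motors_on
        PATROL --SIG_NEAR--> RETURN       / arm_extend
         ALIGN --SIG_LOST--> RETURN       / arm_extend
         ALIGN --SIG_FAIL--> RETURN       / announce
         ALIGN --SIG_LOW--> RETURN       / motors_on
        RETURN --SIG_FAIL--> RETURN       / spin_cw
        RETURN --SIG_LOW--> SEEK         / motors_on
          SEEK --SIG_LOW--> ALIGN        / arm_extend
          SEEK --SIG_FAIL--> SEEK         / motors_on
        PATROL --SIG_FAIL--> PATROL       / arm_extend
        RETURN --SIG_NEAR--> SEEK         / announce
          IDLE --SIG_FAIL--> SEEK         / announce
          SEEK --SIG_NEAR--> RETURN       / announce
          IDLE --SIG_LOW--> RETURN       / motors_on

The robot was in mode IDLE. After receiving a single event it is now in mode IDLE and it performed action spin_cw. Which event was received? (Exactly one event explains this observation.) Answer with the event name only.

SIG_NEAR

try SIG_LOST: (IDLE, SIG_LOST) → (RETURN, announce)
try SIG_FAIL: (IDLE, SIG_FAIL) → (SEEK, announce)
try SIG_NEAR: (IDLE, SIG_NEAR) → (IDLE, spin_cw)  ← matches
try SIG_LOW: (IDLE, SIG_LOW) → (RETURN, motors_on)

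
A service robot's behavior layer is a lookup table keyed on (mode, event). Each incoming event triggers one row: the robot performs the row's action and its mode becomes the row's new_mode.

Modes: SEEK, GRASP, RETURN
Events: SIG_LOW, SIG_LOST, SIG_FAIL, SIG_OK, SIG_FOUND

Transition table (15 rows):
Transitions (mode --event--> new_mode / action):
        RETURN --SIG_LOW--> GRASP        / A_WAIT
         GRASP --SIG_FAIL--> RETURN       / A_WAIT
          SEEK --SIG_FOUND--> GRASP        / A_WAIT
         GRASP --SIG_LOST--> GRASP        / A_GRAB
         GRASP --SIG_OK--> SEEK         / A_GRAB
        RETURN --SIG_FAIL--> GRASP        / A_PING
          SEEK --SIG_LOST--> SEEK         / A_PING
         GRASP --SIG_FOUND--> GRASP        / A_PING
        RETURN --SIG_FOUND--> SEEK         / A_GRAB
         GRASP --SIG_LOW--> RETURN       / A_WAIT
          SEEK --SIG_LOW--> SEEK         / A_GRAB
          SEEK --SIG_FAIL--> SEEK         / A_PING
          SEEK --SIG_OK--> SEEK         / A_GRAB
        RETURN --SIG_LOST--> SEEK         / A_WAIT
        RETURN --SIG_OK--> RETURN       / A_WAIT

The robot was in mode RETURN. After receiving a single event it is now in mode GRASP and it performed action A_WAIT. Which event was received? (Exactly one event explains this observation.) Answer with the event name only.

try SIG_LOW: (RETURN, SIG_LOW) → (GRASP, A_WAIT)  ← matches
try SIG_LOST: (RETURN, SIG_LOST) → (SEEK, A_WAIT)
try SIG_FAIL: (RETURN, SIG_FAIL) → (GRASP, A_PING)
try SIG_OK: (RETURN, SIG_OK) → (RETURN, A_WAIT)
try SIG_FOUND: (RETURN, SIG_FOUND) → (SEEK, A_GRAB)

SIG_LOW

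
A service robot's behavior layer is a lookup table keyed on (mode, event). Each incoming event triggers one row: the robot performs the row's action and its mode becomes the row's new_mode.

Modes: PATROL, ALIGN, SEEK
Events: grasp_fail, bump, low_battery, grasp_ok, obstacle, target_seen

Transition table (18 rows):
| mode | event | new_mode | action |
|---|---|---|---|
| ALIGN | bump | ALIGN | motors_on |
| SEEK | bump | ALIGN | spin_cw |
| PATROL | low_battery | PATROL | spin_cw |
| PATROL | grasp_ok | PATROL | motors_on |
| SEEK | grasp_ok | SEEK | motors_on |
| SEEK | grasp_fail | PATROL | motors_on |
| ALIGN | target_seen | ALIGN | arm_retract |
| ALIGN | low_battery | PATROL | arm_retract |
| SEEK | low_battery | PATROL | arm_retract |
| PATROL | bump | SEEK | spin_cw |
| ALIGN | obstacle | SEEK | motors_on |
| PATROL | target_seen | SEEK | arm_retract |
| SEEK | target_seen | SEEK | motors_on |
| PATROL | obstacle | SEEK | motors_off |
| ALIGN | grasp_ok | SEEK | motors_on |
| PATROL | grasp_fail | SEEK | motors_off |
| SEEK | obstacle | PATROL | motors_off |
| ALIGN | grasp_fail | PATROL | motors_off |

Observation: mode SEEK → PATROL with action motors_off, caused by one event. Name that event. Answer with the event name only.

try grasp_fail: (SEEK, grasp_fail) → (PATROL, motors_on)
try bump: (SEEK, bump) → (ALIGN, spin_cw)
try low_battery: (SEEK, low_battery) → (PATROL, arm_retract)
try grasp_ok: (SEEK, grasp_ok) → (SEEK, motors_on)
try obstacle: (SEEK, obstacle) → (PATROL, motors_off)  ← matches
try target_seen: (SEEK, target_seen) → (SEEK, motors_on)

obstacle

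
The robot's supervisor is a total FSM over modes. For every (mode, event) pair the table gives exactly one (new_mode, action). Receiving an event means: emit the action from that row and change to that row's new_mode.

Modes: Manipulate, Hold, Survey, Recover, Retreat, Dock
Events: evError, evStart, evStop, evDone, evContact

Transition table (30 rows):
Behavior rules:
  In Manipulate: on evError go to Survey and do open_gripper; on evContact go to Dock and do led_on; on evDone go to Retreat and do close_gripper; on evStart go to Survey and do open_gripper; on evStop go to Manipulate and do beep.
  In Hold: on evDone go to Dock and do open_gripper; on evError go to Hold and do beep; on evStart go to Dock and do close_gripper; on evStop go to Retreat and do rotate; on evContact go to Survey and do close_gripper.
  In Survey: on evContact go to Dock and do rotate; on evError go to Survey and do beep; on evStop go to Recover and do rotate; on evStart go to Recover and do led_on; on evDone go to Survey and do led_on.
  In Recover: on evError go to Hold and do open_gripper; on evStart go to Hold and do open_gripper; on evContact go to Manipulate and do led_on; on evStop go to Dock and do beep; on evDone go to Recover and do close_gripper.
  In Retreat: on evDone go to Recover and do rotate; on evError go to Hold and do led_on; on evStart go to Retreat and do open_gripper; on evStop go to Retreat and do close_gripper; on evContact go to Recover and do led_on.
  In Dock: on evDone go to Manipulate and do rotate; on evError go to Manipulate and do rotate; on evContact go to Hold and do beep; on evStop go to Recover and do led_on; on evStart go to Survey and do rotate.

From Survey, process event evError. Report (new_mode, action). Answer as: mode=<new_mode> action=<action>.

current mode = Survey; filter table to that mode:
  (Survey, evContact) → (Dock, rotate)
  (Survey, evError) → (Survey, beep)  ← event matches
  (Survey, evStop) → (Recover, rotate)
  (Survey, evStart) → (Recover, led_on)
  (Survey, evDone) → (Survey, led_on)
event = evError selects (Survey, beep)

mode=Survey action=beep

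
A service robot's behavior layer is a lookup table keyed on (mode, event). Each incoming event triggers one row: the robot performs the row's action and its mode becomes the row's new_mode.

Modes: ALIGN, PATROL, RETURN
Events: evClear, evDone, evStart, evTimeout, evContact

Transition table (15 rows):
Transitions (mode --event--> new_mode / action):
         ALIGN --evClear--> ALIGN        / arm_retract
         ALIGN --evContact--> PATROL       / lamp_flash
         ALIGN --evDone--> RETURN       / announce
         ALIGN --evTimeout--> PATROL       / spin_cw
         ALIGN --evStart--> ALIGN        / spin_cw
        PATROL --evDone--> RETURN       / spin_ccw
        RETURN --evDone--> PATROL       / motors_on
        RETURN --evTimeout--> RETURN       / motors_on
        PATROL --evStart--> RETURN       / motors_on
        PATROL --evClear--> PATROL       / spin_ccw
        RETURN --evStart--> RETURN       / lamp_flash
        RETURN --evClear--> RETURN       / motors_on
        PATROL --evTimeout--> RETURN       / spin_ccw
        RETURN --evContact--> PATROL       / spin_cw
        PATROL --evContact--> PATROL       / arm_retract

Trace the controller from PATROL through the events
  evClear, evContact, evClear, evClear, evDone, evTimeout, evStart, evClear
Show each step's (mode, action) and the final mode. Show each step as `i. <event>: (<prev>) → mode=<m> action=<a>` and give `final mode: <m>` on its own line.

final mode: RETURN

1. evClear: (PATROL) → mode=PATROL action=spin_ccw
2. evContact: (PATROL) → mode=PATROL action=arm_retract
3. evClear: (PATROL) → mode=PATROL action=spin_ccw
4. evClear: (PATROL) → mode=PATROL action=spin_ccw
5. evDone: (PATROL) → mode=RETURN action=spin_ccw
6. evTimeout: (RETURN) → mode=RETURN action=motors_on
7. evStart: (RETURN) → mode=RETURN action=lamp_flash
8. evClear: (RETURN) → mode=RETURN action=motors_on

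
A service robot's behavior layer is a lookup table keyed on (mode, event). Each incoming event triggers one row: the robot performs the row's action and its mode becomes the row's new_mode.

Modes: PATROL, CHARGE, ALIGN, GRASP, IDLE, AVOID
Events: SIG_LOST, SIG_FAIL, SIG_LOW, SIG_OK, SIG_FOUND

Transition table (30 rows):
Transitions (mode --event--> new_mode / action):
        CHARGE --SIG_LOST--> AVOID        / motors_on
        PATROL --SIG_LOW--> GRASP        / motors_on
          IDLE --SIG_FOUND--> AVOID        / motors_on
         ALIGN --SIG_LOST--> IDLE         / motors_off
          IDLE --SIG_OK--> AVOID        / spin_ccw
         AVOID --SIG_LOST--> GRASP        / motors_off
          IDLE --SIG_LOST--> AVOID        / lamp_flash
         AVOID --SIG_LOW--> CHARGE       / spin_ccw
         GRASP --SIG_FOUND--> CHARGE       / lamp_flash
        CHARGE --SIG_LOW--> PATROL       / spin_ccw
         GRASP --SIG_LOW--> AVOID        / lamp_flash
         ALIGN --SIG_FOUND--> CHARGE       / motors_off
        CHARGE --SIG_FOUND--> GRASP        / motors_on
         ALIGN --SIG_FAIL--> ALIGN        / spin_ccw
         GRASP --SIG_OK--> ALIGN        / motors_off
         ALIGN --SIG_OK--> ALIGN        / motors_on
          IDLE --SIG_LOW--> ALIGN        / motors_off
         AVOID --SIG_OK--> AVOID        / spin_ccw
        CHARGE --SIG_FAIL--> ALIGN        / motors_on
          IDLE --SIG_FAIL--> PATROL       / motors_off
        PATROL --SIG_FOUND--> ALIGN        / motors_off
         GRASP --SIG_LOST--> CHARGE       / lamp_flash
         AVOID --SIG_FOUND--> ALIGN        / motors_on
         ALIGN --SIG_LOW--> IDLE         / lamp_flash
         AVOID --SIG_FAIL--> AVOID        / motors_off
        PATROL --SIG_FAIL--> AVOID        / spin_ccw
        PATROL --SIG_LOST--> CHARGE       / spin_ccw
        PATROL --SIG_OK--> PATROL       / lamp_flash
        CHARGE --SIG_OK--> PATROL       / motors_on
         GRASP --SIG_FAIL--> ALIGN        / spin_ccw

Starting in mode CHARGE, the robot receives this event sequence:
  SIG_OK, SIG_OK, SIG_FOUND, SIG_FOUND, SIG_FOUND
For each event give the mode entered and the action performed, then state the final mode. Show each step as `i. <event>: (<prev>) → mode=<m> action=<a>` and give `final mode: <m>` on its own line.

1. SIG_OK: (CHARGE) → mode=PATROL action=motors_on
2. SIG_OK: (PATROL) → mode=PATROL action=lamp_flash
3. SIG_FOUND: (PATROL) → mode=ALIGN action=motors_off
4. SIG_FOUND: (ALIGN) → mode=CHARGE action=motors_off
5. SIG_FOUND: (CHARGE) → mode=GRASP action=motors_on

final mode: GRASP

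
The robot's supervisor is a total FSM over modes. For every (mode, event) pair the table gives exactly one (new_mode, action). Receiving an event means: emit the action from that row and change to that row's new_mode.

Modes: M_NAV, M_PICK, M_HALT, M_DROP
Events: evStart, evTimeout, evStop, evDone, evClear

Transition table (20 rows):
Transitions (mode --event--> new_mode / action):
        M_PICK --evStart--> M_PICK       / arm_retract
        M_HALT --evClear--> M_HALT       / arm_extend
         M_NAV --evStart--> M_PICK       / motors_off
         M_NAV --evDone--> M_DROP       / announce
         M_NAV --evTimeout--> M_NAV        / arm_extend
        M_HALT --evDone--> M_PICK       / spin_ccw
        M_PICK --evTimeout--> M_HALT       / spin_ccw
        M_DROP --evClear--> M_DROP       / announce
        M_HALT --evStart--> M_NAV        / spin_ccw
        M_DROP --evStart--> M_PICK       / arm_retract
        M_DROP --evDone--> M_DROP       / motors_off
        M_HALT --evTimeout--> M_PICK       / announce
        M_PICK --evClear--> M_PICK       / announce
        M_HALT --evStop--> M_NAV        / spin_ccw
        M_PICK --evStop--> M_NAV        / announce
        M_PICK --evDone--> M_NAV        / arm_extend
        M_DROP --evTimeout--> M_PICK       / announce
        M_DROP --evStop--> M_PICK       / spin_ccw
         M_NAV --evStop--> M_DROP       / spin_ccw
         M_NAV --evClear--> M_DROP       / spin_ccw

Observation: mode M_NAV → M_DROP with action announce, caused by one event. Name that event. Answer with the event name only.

try evStart: (M_NAV, evStart) → (M_PICK, motors_off)
try evTimeout: (M_NAV, evTimeout) → (M_NAV, arm_extend)
try evStop: (M_NAV, evStop) → (M_DROP, spin_ccw)
try evDone: (M_NAV, evDone) → (M_DROP, announce)  ← matches
try evClear: (M_NAV, evClear) → (M_DROP, spin_ccw)

evDone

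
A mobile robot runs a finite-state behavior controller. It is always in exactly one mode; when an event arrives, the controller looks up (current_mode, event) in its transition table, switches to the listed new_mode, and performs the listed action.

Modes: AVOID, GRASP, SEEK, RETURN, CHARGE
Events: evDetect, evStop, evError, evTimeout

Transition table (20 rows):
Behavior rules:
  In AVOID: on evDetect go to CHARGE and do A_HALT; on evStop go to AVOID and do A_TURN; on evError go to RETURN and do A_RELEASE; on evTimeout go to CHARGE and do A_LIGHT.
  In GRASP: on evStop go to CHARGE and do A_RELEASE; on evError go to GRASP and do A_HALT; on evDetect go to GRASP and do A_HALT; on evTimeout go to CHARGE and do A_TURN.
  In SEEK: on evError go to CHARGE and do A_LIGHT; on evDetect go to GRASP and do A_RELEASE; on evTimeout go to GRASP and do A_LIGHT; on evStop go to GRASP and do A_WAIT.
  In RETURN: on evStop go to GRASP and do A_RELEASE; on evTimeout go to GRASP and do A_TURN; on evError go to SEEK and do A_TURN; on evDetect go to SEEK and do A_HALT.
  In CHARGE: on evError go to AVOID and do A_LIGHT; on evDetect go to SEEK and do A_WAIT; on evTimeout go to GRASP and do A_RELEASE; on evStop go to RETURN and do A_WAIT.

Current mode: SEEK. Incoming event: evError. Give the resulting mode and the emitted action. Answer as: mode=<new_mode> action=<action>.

current mode = SEEK; filter table to that mode:
  (SEEK, evError) → (CHARGE, A_LIGHT)  ← event matches
  (SEEK, evDetect) → (GRASP, A_RELEASE)
  (SEEK, evTimeout) → (GRASP, A_LIGHT)
  (SEEK, evStop) → (GRASP, A_WAIT)
event = evError selects (CHARGE, A_LIGHT)

mode=CHARGE action=A_LIGHT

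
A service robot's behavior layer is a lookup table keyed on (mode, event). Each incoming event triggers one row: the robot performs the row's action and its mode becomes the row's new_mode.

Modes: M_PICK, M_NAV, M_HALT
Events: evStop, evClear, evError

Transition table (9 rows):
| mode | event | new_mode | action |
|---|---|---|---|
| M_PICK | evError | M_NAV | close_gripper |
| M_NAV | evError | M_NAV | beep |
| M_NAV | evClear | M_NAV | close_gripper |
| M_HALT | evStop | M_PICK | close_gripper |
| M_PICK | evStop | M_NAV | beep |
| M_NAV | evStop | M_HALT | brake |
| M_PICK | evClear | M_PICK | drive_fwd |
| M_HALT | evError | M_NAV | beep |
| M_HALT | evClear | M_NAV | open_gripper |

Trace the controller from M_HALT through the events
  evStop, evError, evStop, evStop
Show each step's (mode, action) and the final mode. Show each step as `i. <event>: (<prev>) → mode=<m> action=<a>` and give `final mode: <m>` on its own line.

final mode: M_PICK

1. evStop: (M_HALT) → mode=M_PICK action=close_gripper
2. evError: (M_PICK) → mode=M_NAV action=close_gripper
3. evStop: (M_NAV) → mode=M_HALT action=brake
4. evStop: (M_HALT) → mode=M_PICK action=close_gripper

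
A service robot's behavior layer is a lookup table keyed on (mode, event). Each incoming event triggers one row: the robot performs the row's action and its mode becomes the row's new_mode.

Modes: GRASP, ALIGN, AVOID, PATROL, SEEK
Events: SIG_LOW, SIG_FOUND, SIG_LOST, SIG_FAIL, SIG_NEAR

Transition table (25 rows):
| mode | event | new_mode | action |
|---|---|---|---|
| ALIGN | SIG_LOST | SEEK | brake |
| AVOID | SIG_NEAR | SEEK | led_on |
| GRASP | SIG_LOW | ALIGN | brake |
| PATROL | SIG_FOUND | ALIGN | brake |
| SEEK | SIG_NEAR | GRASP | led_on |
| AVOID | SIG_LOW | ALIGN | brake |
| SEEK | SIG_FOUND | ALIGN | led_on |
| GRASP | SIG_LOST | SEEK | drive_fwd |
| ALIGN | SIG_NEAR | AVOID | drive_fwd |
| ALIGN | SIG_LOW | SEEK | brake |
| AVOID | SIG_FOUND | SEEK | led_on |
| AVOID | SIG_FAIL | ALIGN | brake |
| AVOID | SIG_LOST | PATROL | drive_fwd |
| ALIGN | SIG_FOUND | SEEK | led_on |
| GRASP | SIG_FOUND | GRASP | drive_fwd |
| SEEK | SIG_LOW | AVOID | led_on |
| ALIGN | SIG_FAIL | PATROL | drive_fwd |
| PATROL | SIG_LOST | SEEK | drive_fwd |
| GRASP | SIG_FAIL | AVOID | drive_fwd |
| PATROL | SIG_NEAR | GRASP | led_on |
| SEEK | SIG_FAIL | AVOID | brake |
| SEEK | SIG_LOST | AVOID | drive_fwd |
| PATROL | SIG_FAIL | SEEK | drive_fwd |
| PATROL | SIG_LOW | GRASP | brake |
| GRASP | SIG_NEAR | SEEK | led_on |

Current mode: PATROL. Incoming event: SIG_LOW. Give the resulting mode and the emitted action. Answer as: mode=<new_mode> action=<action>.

mode=GRASP action=brake

current mode = PATROL; filter table to that mode:
  (PATROL, SIG_FOUND) → (ALIGN, brake)
  (PATROL, SIG_LOST) → (SEEK, drive_fwd)
  (PATROL, SIG_NEAR) → (GRASP, led_on)
  (PATROL, SIG_FAIL) → (SEEK, drive_fwd)
  (PATROL, SIG_LOW) → (GRASP, brake)  ← event matches
event = SIG_LOW selects (GRASP, brake)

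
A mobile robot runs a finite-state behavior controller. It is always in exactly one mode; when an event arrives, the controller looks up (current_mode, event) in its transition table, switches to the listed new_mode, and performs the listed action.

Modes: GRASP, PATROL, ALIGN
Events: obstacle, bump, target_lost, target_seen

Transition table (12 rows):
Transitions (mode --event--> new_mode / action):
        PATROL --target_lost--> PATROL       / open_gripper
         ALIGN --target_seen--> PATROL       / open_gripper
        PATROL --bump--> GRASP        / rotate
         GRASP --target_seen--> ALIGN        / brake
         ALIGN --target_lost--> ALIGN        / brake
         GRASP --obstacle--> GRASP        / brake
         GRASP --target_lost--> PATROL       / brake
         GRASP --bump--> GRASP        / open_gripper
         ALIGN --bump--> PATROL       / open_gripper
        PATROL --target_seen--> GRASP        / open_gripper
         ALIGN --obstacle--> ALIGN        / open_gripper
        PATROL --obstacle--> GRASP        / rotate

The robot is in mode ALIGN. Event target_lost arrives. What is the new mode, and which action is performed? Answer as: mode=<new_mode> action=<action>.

mode=ALIGN action=brake

current mode = ALIGN; filter table to that mode:
  (ALIGN, target_seen) → (PATROL, open_gripper)
  (ALIGN, target_lost) → (ALIGN, brake)  ← event matches
  (ALIGN, bump) → (PATROL, open_gripper)
  (ALIGN, obstacle) → (ALIGN, open_gripper)
event = target_lost selects (ALIGN, brake)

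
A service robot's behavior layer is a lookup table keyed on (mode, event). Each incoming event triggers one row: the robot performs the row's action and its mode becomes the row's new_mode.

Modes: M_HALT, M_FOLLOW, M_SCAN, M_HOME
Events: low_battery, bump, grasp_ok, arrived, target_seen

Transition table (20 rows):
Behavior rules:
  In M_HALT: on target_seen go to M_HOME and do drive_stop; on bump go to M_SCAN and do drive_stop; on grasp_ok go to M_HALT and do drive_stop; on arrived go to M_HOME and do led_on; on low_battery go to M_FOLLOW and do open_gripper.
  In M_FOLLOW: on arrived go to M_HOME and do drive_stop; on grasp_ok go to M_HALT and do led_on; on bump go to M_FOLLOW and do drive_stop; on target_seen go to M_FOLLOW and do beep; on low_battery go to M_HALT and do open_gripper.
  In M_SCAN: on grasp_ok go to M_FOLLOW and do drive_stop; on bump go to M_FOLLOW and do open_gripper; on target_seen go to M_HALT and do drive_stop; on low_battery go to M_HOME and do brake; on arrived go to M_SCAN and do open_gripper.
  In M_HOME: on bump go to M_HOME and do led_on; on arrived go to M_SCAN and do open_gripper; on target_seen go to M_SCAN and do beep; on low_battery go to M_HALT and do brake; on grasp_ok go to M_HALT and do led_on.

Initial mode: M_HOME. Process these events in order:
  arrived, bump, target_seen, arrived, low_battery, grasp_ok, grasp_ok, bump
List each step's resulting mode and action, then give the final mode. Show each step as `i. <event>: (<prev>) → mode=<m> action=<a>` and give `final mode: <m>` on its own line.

final mode: M_SCAN

1. arrived: (M_HOME) → mode=M_SCAN action=open_gripper
2. bump: (M_SCAN) → mode=M_FOLLOW action=open_gripper
3. target_seen: (M_FOLLOW) → mode=M_FOLLOW action=beep
4. arrived: (M_FOLLOW) → mode=M_HOME action=drive_stop
5. low_battery: (M_HOME) → mode=M_HALT action=brake
6. grasp_ok: (M_HALT) → mode=M_HALT action=drive_stop
7. grasp_ok: (M_HALT) → mode=M_HALT action=drive_stop
8. bump: (M_HALT) → mode=M_SCAN action=drive_stop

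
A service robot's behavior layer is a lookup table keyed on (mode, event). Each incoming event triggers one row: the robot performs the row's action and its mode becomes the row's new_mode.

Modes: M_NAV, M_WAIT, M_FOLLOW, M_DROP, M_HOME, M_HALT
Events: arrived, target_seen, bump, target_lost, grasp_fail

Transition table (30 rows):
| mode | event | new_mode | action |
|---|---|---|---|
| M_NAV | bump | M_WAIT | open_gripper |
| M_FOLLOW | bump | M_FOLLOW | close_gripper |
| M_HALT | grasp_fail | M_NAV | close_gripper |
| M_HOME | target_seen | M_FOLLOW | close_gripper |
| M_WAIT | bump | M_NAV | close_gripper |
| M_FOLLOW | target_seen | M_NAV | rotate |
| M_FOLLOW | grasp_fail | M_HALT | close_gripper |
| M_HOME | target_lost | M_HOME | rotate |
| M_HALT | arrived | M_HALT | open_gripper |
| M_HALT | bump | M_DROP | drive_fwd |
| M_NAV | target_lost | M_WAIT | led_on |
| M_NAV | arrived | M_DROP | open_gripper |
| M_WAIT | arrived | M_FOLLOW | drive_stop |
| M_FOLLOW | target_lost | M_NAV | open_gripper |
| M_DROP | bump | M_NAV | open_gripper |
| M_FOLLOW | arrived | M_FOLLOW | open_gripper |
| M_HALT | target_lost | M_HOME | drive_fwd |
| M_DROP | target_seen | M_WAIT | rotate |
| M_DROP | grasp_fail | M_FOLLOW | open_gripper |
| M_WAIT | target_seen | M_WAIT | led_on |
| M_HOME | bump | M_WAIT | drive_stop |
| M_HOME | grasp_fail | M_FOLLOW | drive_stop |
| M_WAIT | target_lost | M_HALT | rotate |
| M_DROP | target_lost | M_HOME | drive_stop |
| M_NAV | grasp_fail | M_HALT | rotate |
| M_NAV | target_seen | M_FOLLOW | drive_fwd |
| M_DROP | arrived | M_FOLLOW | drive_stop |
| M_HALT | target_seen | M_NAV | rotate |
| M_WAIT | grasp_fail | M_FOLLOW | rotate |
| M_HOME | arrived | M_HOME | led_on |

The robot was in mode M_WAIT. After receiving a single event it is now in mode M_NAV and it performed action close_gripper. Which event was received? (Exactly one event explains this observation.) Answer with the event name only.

try arrived: (M_WAIT, arrived) → (M_FOLLOW, drive_stop)
try target_seen: (M_WAIT, target_seen) → (M_WAIT, led_on)
try bump: (M_WAIT, bump) → (M_NAV, close_gripper)  ← matches
try target_lost: (M_WAIT, target_lost) → (M_HALT, rotate)
try grasp_fail: (M_WAIT, grasp_fail) → (M_FOLLOW, rotate)

bump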